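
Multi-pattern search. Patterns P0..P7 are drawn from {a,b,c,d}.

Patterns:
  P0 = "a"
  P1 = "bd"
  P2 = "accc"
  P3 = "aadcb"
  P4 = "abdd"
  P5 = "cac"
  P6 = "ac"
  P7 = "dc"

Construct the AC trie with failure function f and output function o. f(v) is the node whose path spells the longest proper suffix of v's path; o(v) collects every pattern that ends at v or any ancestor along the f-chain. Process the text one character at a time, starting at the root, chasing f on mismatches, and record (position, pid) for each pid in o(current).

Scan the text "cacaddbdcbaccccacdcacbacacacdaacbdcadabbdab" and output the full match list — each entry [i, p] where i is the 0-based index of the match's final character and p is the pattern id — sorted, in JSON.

Construct AC machine:
Trie (insert patterns):
  0='ε' goto a→1 b→2 c→14 d→17
  1='a' goto a→7 b→11 c→4  ←P0
  2='b' goto d→3
  3='bd' goto ·  ←P1
  4='ac' goto c→5  ←P6
  5='acc' goto c→6
  6='accc' goto ·  ←P2
  7='aa' goto d→8
  8='aad' goto c→9
  9='aadc' goto b→10
  10='aadcb' goto ·  ←P3
  11='ab' goto d→12
  12='abd' goto d→13
  13='abdd' goto ·  ←P4
  14='c' goto a→15
  15='ca' goto c→16
  16='cac' goto ·  ←P5
  17='d' goto c→18
  18='dc' goto ·  ←P7

Failure links (BFS by depth):
  n1('a'): parent n0 fail=0; on 'a' 0 → fail=0;  out {0}∪∅={0}
  n2('b'): parent n0 fail=0; on 'b' 0 → fail=0;  out ∅∪∅=∅
  n14('c'): parent n0 fail=0; on 'c' 0 → fail=0;  out ∅∪∅=∅
  n17('d'): parent n0 fail=0; on 'd' 0 → fail=0;  out ∅∪∅=∅
  n3('bd'): parent n2 fail=0; on 'd' 0 → fail=17;  out {1}∪∅={1}
  n4('ac'): parent n1 fail=0; on 'c' 0 → fail=14;  out {6}∪∅={6}
  n7('aa'): parent n1 fail=0; on 'a' 0 → fail=1;  out ∅∪{0}={0}
  n11('ab'): parent n1 fail=0; on 'b' 0 → fail=2;  out ∅∪∅=∅
  n15('ca'): parent n14 fail=0; on 'a' 0 → fail=1;  out ∅∪{0}={0}
  n18('dc'): parent n17 fail=0; on 'c' 0 → fail=14;  out {7}∪∅={7}
  n5('acc'): parent n4 fail=14; on 'c' 14→0 → fail=14;  out ∅∪∅=∅
  n8('aad'): parent n7 fail=1; on 'd' 1→0 → fail=17;  out ∅∪∅=∅
  n12('abd'): parent n11 fail=2; on 'd' 2 → fail=3;  out ∅∪{1}={1}
  n16('cac'): parent n15 fail=1; on 'c' 1 → fail=4;  out {5}∪{6}={5,6}
  n6('accc'): parent n5 fail=14; on 'c' 14→0 → fail=14;  out {2}∪∅={2}
  n9('aadc'): parent n8 fail=17; on 'c' 17 → fail=18;  out ∅∪{7}={7}
  n13('abdd'): parent n12 fail=3; on 'd' 3→17→0 → fail=17;  out {4}∪∅={4}
  n10('aadcb'): parent n9 fail=18; on 'b' 18→14→0 → fail=2;  out {3}∪∅={3}

Run:
pos 0 'c': at 14
pos 1 'a': at 15  → match P0@[1:1]
pos 2 'c': at 16  → match P5@[0:2],P6@[1:2]
pos 3 'a': at 15 (fail-walked)  → match P0@[3:3]
pos 4 'd': at 17 (fail-walked)
pos 5 'd': at 17 (fail-walked)
pos 6 'b': at 2 (fail-walked)
pos 7 'd': at 3  → match P1@[6:7]
pos 8 'c': at 18 (fail-walked)  → match P7@[7:8]
pos 9 'b': at 2 (fail-walked)
pos 10 'a': at 1 (fail-walked)  → match P0@[10:10]
pos 11 'c': at 4  → match P6@[10:11]
pos 12 'c': at 5
pos 13 'c': at 6  → match P2@[10:13]
pos 14 'c': at 14 (fail-walked)
pos 15 'a': at 15  → match P0@[15:15]
pos 16 'c': at 16  → match P5@[14:16],P6@[15:16]
pos 17 'd': at 17 (fail-walked)
pos 18 'c': at 18  → match P7@[17:18]
pos 19 'a': at 15 (fail-walked)  → match P0@[19:19]
pos 20 'c': at 16  → match P5@[18:20],P6@[19:20]
pos 21 'b': at 2 (fail-walked)
pos 22 'a': at 1 (fail-walked)  → match P0@[22:22]
pos 23 'c': at 4  → match P6@[22:23]
pos 24 'a': at 15 (fail-walked)  → match P0@[24:24]
pos 25 'c': at 16  → match P5@[23:25],P6@[24:25]
pos 26 'a': at 15 (fail-walked)  → match P0@[26:26]
pos 27 'c': at 16  → match P5@[25:27],P6@[26:27]
pos 28 'd': at 17 (fail-walked)
pos 29 'a': at 1 (fail-walked)  → match P0@[29:29]
pos 30 'a': at 7  → match P0@[30:30]
pos 31 'c': at 4 (fail-walked)  → match P6@[30:31]
pos 32 'b': at 2 (fail-walked)
pos 33 'd': at 3  → match P1@[32:33]
pos 34 'c': at 18 (fail-walked)  → match P7@[33:34]
pos 35 'a': at 15 (fail-walked)  → match P0@[35:35]
pos 36 'd': at 17 (fail-walked)
pos 37 'a': at 1 (fail-walked)  → match P0@[37:37]
pos 38 'b': at 11
pos 39 'b': at 2 (fail-walked)
pos 40 'd': at 3  → match P1@[39:40]
pos 41 'a': at 1 (fail-walked)  → match P0@[41:41]
pos 42 'b': at 11

Result: [[1,0],[2,5],[2,6],[3,0],[7,1],[8,7],[10,0],[11,6],[13,2],[15,0],[16,5],[16,6],[18,7],[19,0],[20,5],[20,6],[22,0],[23,6],[24,0],[25,5],[25,6],[26,0],[27,5],[27,6],[29,0],[30,0],[31,6],[33,1],[34,7],[35,0],[37,0],[40,1],[41,0]]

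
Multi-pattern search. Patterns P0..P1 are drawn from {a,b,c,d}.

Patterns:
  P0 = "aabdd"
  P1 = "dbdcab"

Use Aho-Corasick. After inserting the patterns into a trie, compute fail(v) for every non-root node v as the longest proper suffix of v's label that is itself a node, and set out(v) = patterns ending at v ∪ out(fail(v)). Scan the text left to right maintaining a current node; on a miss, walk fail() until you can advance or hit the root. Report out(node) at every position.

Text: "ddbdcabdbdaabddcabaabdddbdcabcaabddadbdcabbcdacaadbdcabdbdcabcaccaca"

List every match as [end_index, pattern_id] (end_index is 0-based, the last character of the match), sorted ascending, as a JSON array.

Build automaton:
Trie nodes:
  n0 'ε': a→1 d→6
  n1 'a': a→2
  n2 'aa': b→3
  n3 'aab': d→4
  n4 'aabd': d→5
  n5 'aabdd': ·  [P0 ends]
  n6 'd': b→7
  n7 'db': d→8
  n8 'dbd': c→9
  n9 'dbdc': a→10
  n10 'dbdca': b→11
  n11 'dbdcab': ·  [P1 ends]

BFS fail/out derivation:
  fail(1) 'a': from fail(0)=0 chase 'a': 0 ⇒ 0;  out=∅∪out(0)=∅
  fail(6) 'd': from fail(0)=0 chase 'd': 0 ⇒ 0;  out=∅∪out(0)=∅
  fail(2) 'aa': from fail(1)=0 chase 'a': 0 ⇒ 1;  out=∅∪out(1)=∅
  fail(7) 'db': from fail(6)=0 chase 'b': 0 ⇒ 0;  out=∅∪out(0)=∅
  fail(3) 'aab': from fail(2)=1 chase 'b': 1→0 ⇒ 0;  out=∅∪out(0)=∅
  fail(8) 'dbd': from fail(7)=0 chase 'd': 0 ⇒ 6;  out=∅∪out(6)=∅
  fail(4) 'aabd': from fail(3)=0 chase 'd': 0 ⇒ 6;  out=∅∪out(6)=∅
  fail(9) 'dbdc': from fail(8)=6 chase 'c': 6→0 ⇒ 0;  out=∅∪out(0)=∅
  fail(5) 'aabdd': from fail(4)=6 chase 'd': 6→0 ⇒ 6;  out={0}∪out(6)={0}
  fail(10) 'dbdca': from fail(9)=0 chase 'a': 0 ⇒ 1;  out=∅∪out(1)=∅
  fail(11) 'dbdcab': from fail(10)=1 chase 'b': 1→0 ⇒ 0;  out={1}∪out(0)={1}

Scan:
[0] read 'd'  n0⇒n6
[1] read 'd'  n6⇒n6 (via fail)
[2] read 'b'  n6⇒n7
[3] read 'd'  n7⇒n8
[4] read 'c'  n8⇒n9
[5] read 'a'  n9⇒n10
[6] read 'b'  n10⇒n11  → match P1@[1:6]
[7] read 'd'  n11⇒n6 (via fail)
[8] read 'b'  n6⇒n7
[9] read 'd'  n7⇒n8
[10] read 'a'  n8⇒n1 (via fail)
[11] read 'a'  n1⇒n2
[12] read 'b'  n2⇒n3
[13] read 'd'  n3⇒n4
[14] read 'd'  n4⇒n5  → match P0@[10:14]
[15] read 'c'  n5⇒n0 (via fail)
[16] read 'a'  n0⇒n1
[17] read 'b'  n1⇒n0 (via fail)
[18] read 'a'  n0⇒n1
[19] read 'a'  n1⇒n2
[20] read 'b'  n2⇒n3
[21] read 'd'  n3⇒n4
[22] read 'd'  n4⇒n5  → match P0@[18:22]
[23] read 'd'  n5⇒n6 (via fail)
[24] read 'b'  n6⇒n7
[25] read 'd'  n7⇒n8
[26] read 'c'  n8⇒n9
[27] read 'a'  n9⇒n10
[28] read 'b'  n10⇒n11  → match P1@[23:28]
[29] read 'c'  n11⇒n0 (via fail)
[30] read 'a'  n0⇒n1
[31] read 'a'  n1⇒n2
[32] read 'b'  n2⇒n3
[33] read 'd'  n3⇒n4
[34] read 'd'  n4⇒n5  → match P0@[30:34]
[35] read 'a'  n5⇒n1 (via fail)
[36] read 'd'  n1⇒n6 (via fail)
[37] read 'b'  n6⇒n7
[38] read 'd'  n7⇒n8
[39] read 'c'  n8⇒n9
[40] read 'a'  n9⇒n10
[41] read 'b'  n10⇒n11  → match P1@[36:41]
[42] read 'b'  n11⇒n0 (via fail)
[43] read 'c'  n0⇒n0
[44] read 'd'  n0⇒n6
[45] read 'a'  n6⇒n1 (via fail)
[46] read 'c'  n1⇒n0 (via fail)
[47] read 'a'  n0⇒n1
[48] read 'a'  n1⇒n2
[49] read 'd'  n2⇒n6 (via fail)
[50] read 'b'  n6⇒n7
[51] read 'd'  n7⇒n8
[52] read 'c'  n8⇒n9
[53] read 'a'  n9⇒n10
[54] read 'b'  n10⇒n11  → match P1@[49:54]
[55] read 'd'  n11⇒n6 (via fail)
[56] read 'b'  n6⇒n7
[57] read 'd'  n7⇒n8
[58] read 'c'  n8⇒n9
[59] read 'a'  n9⇒n10
[60] read 'b'  n10⇒n11  → match P1@[55:60]
[61] read 'c'  n11⇒n0 (via fail)
[62] read 'a'  n0⇒n1
[63] read 'c'  n1⇒n0 (via fail)
[64] read 'c'  n0⇒n0
[65] read 'a'  n0⇒n1
[66] read 'c'  n1⇒n0 (via fail)
[67] read 'a'  n0⇒n1

All matches (sorted): [[6,1],[14,0],[22,0],[28,1],[34,0],[41,1],[54,1],[60,1]]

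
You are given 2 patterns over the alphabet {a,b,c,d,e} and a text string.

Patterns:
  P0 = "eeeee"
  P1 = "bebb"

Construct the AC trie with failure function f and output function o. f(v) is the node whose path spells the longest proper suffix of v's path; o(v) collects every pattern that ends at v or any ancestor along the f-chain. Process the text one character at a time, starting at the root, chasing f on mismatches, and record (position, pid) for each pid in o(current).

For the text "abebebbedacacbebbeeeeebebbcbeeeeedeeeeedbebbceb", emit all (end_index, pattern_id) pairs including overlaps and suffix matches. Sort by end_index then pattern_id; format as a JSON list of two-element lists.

Build:
Trie nodes:
  n0 'ε': b→6 e→1
  n1 'e': e→2
  n2 'ee': e→3
  n3 'eee': e→4
  n4 'eeee': e→5
  n5 'eeeee': ·  [P0 ends]
  n6 'b': e→7
  n7 'be': b→8
  n8 'beb': b→9
  n9 'bebb': ·  [P1 ends]

Failure links (BFS by depth):
  fail(1) 'e': from fail(0)=0 chase 'e': 0 ⇒ 0;  out=∅∪out(0)=∅
  fail(6) 'b': from fail(0)=0 chase 'b': 0 ⇒ 0;  out=∅∪out(0)=∅
  fail(2) 'ee': from fail(1)=0 chase 'e': 0 ⇒ 1;  out=∅∪out(1)=∅
  fail(7) 'be': from fail(6)=0 chase 'e': 0 ⇒ 1;  out=∅∪out(1)=∅
  fail(3) 'eee': from fail(2)=1 chase 'e': 1 ⇒ 2;  out=∅∪out(2)=∅
  fail(8) 'beb': from fail(7)=1 chase 'b': 1→0 ⇒ 6;  out=∅∪out(6)=∅
  fail(4) 'eeee': from fail(3)=2 chase 'e': 2 ⇒ 3;  out=∅∪out(3)=∅
  fail(9) 'bebb': from fail(8)=6 chase 'b': 6→0 ⇒ 6;  out={1}∪out(6)={1}
  fail(5) 'eeeee': from fail(4)=3 chase 'e': 3 ⇒ 4;  out={0}∪out(4)={0}

Run:
pos 0 'a': at 0
pos 1 'b': at 6
pos 2 'e': at 7
pos 3 'b': at 8
pos 4 'e': at 7 (fail-walked)
pos 5 'b': at 8
pos 6 'b': at 9  emit P1@[3:6]
pos 7 'e': at 7 (fail-walked)
pos 8 'd': at 0 (fail-walked)
pos 9 'a': at 0
pos 10 'c': at 0
pos 11 'a': at 0
pos 12 'c': at 0
pos 13 'b': at 6
pos 14 'e': at 7
pos 15 'b': at 8
pos 16 'b': at 9  emit P1@[13:16]
pos 17 'e': at 7 (fail-walked)
pos 18 'e': at 2 (fail-walked)
pos 19 'e': at 3
pos 20 'e': at 4
pos 21 'e': at 5  emit P0@[17:21]
pos 22 'b': at 6 (fail-walked)
pos 23 'e': at 7
pos 24 'b': at 8
pos 25 'b': at 9  emit P1@[22:25]
pos 26 'c': at 0 (fail-walked)
pos 27 'b': at 6
pos 28 'e': at 7
pos 29 'e': at 2 (fail-walked)
pos 30 'e': at 3
pos 31 'e': at 4
pos 32 'e': at 5  emit P0@[28:32]
pos 33 'd': at 0 (fail-walked)
pos 34 'e': at 1
pos 35 'e': at 2
pos 36 'e': at 3
pos 37 'e': at 4
pos 38 'e': at 5  emit P0@[34:38]
pos 39 'd': at 0 (fail-walked)
pos 40 'b': at 6
pos 41 'e': at 7
pos 42 'b': at 8
pos 43 'b': at 9  emit P1@[40:43]
pos 44 'c': at 0 (fail-walked)
pos 45 'e': at 1
pos 46 'b': at 6 (fail-walked)

All matches (sorted): [[6,1],[16,1],[21,0],[25,1],[32,0],[38,0],[43,1]]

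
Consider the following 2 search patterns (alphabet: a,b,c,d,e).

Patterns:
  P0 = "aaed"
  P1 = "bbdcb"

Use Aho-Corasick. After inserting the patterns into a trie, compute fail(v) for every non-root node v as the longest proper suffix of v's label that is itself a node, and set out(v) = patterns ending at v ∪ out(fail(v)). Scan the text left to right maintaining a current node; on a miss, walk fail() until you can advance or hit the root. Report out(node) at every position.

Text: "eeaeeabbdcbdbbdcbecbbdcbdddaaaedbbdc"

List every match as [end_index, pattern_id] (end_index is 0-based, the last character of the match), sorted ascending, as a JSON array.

Build automaton:
Trie nodes:
  0='ε' goto a→1 b→5
  1='a' goto a→2
  2='aa' goto e→3
  3='aae' goto d→4
  4='aaed' goto ·  [P0 ends]
  5='b' goto b→6
  6='bb' goto d→7
  7='bbd' goto c→8
  8='bbdc' goto b→9
  9='bbdcb' goto ·  [P1 ends]

Failure links (BFS by depth):
  fail(1) 'a': from fail(0)=0 chase 'a': 0 ⇒ 0;  out=∅∪out(0)=∅
  fail(5) 'b': from fail(0)=0 chase 'b': 0 ⇒ 0;  out=∅∪out(0)=∅
  fail(2) 'aa': from fail(1)=0 chase 'a': 0 ⇒ 1;  out=∅∪out(1)=∅
  fail(6) 'bb': from fail(5)=0 chase 'b': 0 ⇒ 5;  out=∅∪out(5)=∅
  fail(3) 'aae': from fail(2)=1 chase 'e': 1→0 ⇒ 0;  out=∅∪out(0)=∅
  fail(7) 'bbd': from fail(6)=5 chase 'd': 5→0 ⇒ 0;  out=∅∪out(0)=∅
  fail(4) 'aaed': from fail(3)=0 chase 'd': 0 ⇒ 0;  out={0}∪out(0)={0}
  fail(8) 'bbdc': from fail(7)=0 chase 'c': 0 ⇒ 0;  out=∅∪out(0)=∅
  fail(9) 'bbdcb': from fail(8)=0 chase 'b': 0 ⇒ 5;  out={1}∪out(5)={1}

Text stream:
i=0 'e': node 0→0
i=1 'e': node 0→0
i=2 'a': node 0→1
i=3 'e': node 1→0 (fail-walked)
i=4 'e': node 0→0
i=5 'a': node 0→1
i=6 'b': node 1→5 (fail-walked)
i=7 'b': node 5→6
i=8 'd': node 6→7
i=9 'c': node 7→8
i=10 'b': node 8→9  emit P1@[6:10]
i=11 'd': node 9→0 (fail-walked)
i=12 'b': node 0→5
i=13 'b': node 5→6
i=14 'd': node 6→7
i=15 'c': node 7→8
i=16 'b': node 8→9  emit P1@[12:16]
i=17 'e': node 9→0 (fail-walked)
i=18 'c': node 0→0
i=19 'b': node 0→5
i=20 'b': node 5→6
i=21 'd': node 6→7
i=22 'c': node 7→8
i=23 'b': node 8→9  emit P1@[19:23]
i=24 'd': node 9→0 (fail-walked)
i=25 'd': node 0→0
i=26 'd': node 0→0
i=27 'a': node 0→1
i=28 'a': node 1→2
i=29 'a': node 2→2 (fail-walked)
i=30 'e': node 2→3
i=31 'd': node 3→4  emit P0@[28:31]
i=32 'b': node 4→5 (fail-walked)
i=33 'b': node 5→6
i=34 'd': node 6→7
i=35 'c': node 7→8

Result: [[10,1],[16,1],[23,1],[31,0]]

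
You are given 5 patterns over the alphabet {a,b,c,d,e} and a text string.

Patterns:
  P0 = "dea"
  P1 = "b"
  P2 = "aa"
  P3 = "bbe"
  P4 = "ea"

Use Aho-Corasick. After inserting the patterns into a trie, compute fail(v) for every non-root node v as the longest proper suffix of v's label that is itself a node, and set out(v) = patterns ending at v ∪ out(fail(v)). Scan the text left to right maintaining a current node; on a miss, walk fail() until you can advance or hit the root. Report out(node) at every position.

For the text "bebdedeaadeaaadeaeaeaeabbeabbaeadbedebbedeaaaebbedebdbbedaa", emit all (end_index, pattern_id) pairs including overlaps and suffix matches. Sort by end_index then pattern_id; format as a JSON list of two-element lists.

Construct AC machine:
Trie (insert patterns):
  0='ε' goto a→5 b→4 d→1 e→9
  1='d' goto e→2
  2='de' goto a→3
  3='dea' goto ·  ←P0
  4='b' goto b→7  ←P1
  5='a' goto a→6
  6='aa' goto ·  ←P2
  7='bb' goto e→8
  8='bbe' goto ·  ←P3
  9='e' goto a→10
  10='ea' goto ·  ←P4

Failure links (BFS by depth):
  n1('d'): parent n0 fail=0; on 'd' 0 → fail=0;  out ∅∪∅=∅
  n4('b'): parent n0 fail=0; on 'b' 0 → fail=0;  out {1}∪∅={1}
  n5('a'): parent n0 fail=0; on 'a' 0 → fail=0;  out ∅∪∅=∅
  n9('e'): parent n0 fail=0; on 'e' 0 → fail=0;  out ∅∪∅=∅
  n2('de'): parent n1 fail=0; on 'e' 0 → fail=9;  out ∅∪∅=∅
  n6('aa'): parent n5 fail=0; on 'a' 0 → fail=5;  out {2}∪∅={2}
  n7('bb'): parent n4 fail=0; on 'b' 0 → fail=4;  out ∅∪{1}={1}
  n10('ea'): parent n9 fail=0; on 'a' 0 → fail=5;  out {4}∪∅={4}
  n3('dea'): parent n2 fail=9; on 'a' 9 → fail=10;  out {0}∪{4}={0,4}
  n8('bbe'): parent n7 fail=4; on 'e' 4→0 → fail=9;  out {3}∪∅={3}

Scan:
[0] read 'b'  n0⇒n4  ** P1@[0:0]
[1] read 'e'  n4⇒n9 (fail-walked)
[2] read 'b'  n9⇒n4 (fail-walked)  ** P1@[2:2]
[3] read 'd'  n4⇒n1 (fail-walked)
[4] read 'e'  n1⇒n2
[5] read 'd'  n2⇒n1 (fail-walked)
[6] read 'e'  n1⇒n2
[7] read 'a'  n2⇒n3  ** P0@[5:7],P4@[6:7]
[8] read 'a'  n3⇒n6 (fail-walked)  ** P2@[7:8]
[9] read 'd'  n6⇒n1 (fail-walked)
[10] read 'e'  n1⇒n2
[11] read 'a'  n2⇒n3  ** P0@[9:11],P4@[10:11]
[12] read 'a'  n3⇒n6 (fail-walked)  ** P2@[11:12]
[13] read 'a'  n6⇒n6 (fail-walked)  ** P2@[12:13]
[14] read 'd'  n6⇒n1 (fail-walked)
[15] read 'e'  n1⇒n2
[16] read 'a'  n2⇒n3  ** P0@[14:16],P4@[15:16]
[17] read 'e'  n3⇒n9 (fail-walked)
[18] read 'a'  n9⇒n10  ** P4@[17:18]
[19] read 'e'  n10⇒n9 (fail-walked)
[20] read 'a'  n9⇒n10  ** P4@[19:20]
[21] read 'e'  n10⇒n9 (fail-walked)
[22] read 'a'  n9⇒n10  ** P4@[21:22]
[23] read 'b'  n10⇒n4 (fail-walked)  ** P1@[23:23]
[24] read 'b'  n4⇒n7  ** P1@[24:24]
[25] read 'e'  n7⇒n8  ** P3@[23:25]
[26] read 'a'  n8⇒n10 (fail-walked)  ** P4@[25:26]
[27] read 'b'  n10⇒n4 (fail-walked)  ** P1@[27:27]
[28] read 'b'  n4⇒n7  ** P1@[28:28]
[29] read 'a'  n7⇒n5 (fail-walked)
[30] read 'e'  n5⇒n9 (fail-walked)
[31] read 'a'  n9⇒n10  ** P4@[30:31]
[32] read 'd'  n10⇒n1 (fail-walked)
[33] read 'b'  n1⇒n4 (fail-walked)  ** P1@[33:33]
[34] read 'e'  n4⇒n9 (fail-walked)
[35] read 'd'  n9⇒n1 (fail-walked)
[36] read 'e'  n1⇒n2
[37] read 'b'  n2⇒n4 (fail-walked)  ** P1@[37:37]
[38] read 'b'  n4⇒n7  ** P1@[38:38]
[39] read 'e'  n7⇒n8  ** P3@[37:39]
[40] read 'd'  n8⇒n1 (fail-walked)
[41] read 'e'  n1⇒n2
[42] read 'a'  n2⇒n3  ** P0@[40:42],P4@[41:42]
[43] read 'a'  n3⇒n6 (fail-walked)  ** P2@[42:43]
[44] read 'a'  n6⇒n6 (fail-walked)  ** P2@[43:44]
[45] read 'e'  n6⇒n9 (fail-walked)
[46] read 'b'  n9⇒n4 (fail-walked)  ** P1@[46:46]
[47] read 'b'  n4⇒n7  ** P1@[47:47]
[48] read 'e'  n7⇒n8  ** P3@[46:48]
[49] read 'd'  n8⇒n1 (fail-walked)
[50] read 'e'  n1⇒n2
[51] read 'b'  n2⇒n4 (fail-walked)  ** P1@[51:51]
[52] read 'd'  n4⇒n1 (fail-walked)
[53] read 'b'  n1⇒n4 (fail-walked)  ** P1@[53:53]
[54] read 'b'  n4⇒n7  ** P1@[54:54]
[55] read 'e'  n7⇒n8  ** P3@[53:55]
[56] read 'd'  n8⇒n1 (fail-walked)
[57] read 'a'  n1⇒n5 (fail-walked)
[58] read 'a'  n5⇒n6  ** P2@[57:58]

All matches (sorted): [[0,1],[2,1],[7,0],[7,4],[8,2],[11,0],[11,4],[12,2],[13,2],[16,0],[16,4],[18,4],[20,4],[22,4],[23,1],[24,1],[25,3],[26,4],[27,1],[28,1],[31,4],[33,1],[37,1],[38,1],[39,3],[42,0],[42,4],[43,2],[44,2],[46,1],[47,1],[48,3],[51,1],[53,1],[54,1],[55,3],[58,2]]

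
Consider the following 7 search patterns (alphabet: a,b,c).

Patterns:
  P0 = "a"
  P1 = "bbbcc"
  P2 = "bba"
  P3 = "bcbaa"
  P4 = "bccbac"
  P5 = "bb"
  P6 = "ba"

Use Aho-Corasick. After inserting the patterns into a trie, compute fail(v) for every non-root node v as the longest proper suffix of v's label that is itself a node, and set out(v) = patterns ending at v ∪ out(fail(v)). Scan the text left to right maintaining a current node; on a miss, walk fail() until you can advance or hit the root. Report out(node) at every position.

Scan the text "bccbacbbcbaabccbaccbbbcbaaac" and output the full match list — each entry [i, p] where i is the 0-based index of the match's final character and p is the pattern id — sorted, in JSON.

Build automaton:
Trie (insert patterns):
  0='ε' goto a→1 b→2
  1='a' goto ·  ←P0
  2='b' goto a→16 b→3 c→8
  3='bb' goto a→7 b→4  ←P5
  4='bbb' goto c→5
  5='bbbc' goto c→6
  6='bbbcc' goto ·  ←P1
  7='bba' goto ·  ←P2
  8='bc' goto b→9 c→12
  9='bcb' goto a→10
  10='bcba' goto a→11
  11='bcbaa' goto ·  ←P3
  12='bcc' goto b→13
  13='bccb' goto a→14
  14='bccba' goto c→15
  15='bccbac' goto ·  ←P4
  16='ba' goto ·  ←P6

Failure links (BFS by depth):
  fail(1) 'a': from fail(0)=0 chase 'a': 0 ⇒ 0;  out={0}∪out(0)={0}
  fail(2) 'b': from fail(0)=0 chase 'b': 0 ⇒ 0;  out=∅∪out(0)=∅
  fail(3) 'bb': from fail(2)=0 chase 'b': 0 ⇒ 2;  out={5}∪out(2)={5}
  fail(8) 'bc': from fail(2)=0 chase 'c': 0 ⇒ 0;  out=∅∪out(0)=∅
  fail(16) 'ba': from fail(2)=0 chase 'a': 0 ⇒ 1;  out={6}∪out(1)={0,6}
  fail(4) 'bbb': from fail(3)=2 chase 'b': 2 ⇒ 3;  out=∅∪out(3)={5}
  fail(7) 'bba': from fail(3)=2 chase 'a': 2 ⇒ 16;  out={2}∪out(16)={0,2,6}
  fail(9) 'bcb': from fail(8)=0 chase 'b': 0 ⇒ 2;  out=∅∪out(2)=∅
  fail(12) 'bcc': from fail(8)=0 chase 'c': 0 ⇒ 0;  out=∅∪out(0)=∅
  fail(5) 'bbbc': from fail(4)=3 chase 'c': 3→2 ⇒ 8;  out=∅∪out(8)=∅
  fail(10) 'bcba': from fail(9)=2 chase 'a': 2 ⇒ 16;  out=∅∪out(16)={0,6}
  fail(13) 'bccb': from fail(12)=0 chase 'b': 0 ⇒ 2;  out=∅∪out(2)=∅
  fail(6) 'bbbcc': from fail(5)=8 chase 'c': 8 ⇒ 12;  out={1}∪out(12)={1}
  fail(11) 'bcbaa': from fail(10)=16 chase 'a': 16→1→0 ⇒ 1;  out={3}∪out(1)={0,3}
  fail(14) 'bccba': from fail(13)=2 chase 'a': 2 ⇒ 16;  out=∅∪out(16)={0,6}
  fail(15) 'bccbac': from fail(14)=16 chase 'c': 16→1→0 ⇒ 0;  out={4}∪out(0)={4}

Text stream:
i=0 'b': node 0→2
i=1 'c': node 2→8
i=2 'c': node 8→12
i=3 'b': node 12→13
i=4 'a': node 13→14  ** P0@[4:4],P6@[3:4]
i=5 'c': node 14→15  ** P4@[0:5]
i=6 'b': node 15→2 ·f
i=7 'b': node 2→3  ** P5@[6:7]
i=8 'c': node 3→8 ·f
i=9 'b': node 8→9
i=10 'a': node 9→10  ** P0@[10:10],P6@[9:10]
i=11 'a': node 10→11  ** P0@[11:11],P3@[7:11]
i=12 'b': node 11→2 ·f
i=13 'c': node 2→8
i=14 'c': node 8→12
i=15 'b': node 12→13
i=16 'a': node 13→14  ** P0@[16:16],P6@[15:16]
i=17 'c': node 14→15  ** P4@[12:17]
i=18 'c': node 15→0 ·f
i=19 'b': node 0→2
i=20 'b': node 2→3  ** P5@[19:20]
i=21 'b': node 3→4  ** P5@[20:21]
i=22 'c': node 4→5
i=23 'b': node 5→9 ·f
i=24 'a': node 9→10  ** P0@[24:24],P6@[23:24]
i=25 'a': node 10→11  ** P0@[25:25],P3@[21:25]
i=26 'a': node 11→1 ·f  ** P0@[26:26]
i=27 'c': node 1→0 ·f

All matches (sorted): [[4,0],[4,6],[5,4],[7,5],[10,0],[10,6],[11,0],[11,3],[16,0],[16,6],[17,4],[20,5],[21,5],[24,0],[24,6],[25,0],[25,3],[26,0]]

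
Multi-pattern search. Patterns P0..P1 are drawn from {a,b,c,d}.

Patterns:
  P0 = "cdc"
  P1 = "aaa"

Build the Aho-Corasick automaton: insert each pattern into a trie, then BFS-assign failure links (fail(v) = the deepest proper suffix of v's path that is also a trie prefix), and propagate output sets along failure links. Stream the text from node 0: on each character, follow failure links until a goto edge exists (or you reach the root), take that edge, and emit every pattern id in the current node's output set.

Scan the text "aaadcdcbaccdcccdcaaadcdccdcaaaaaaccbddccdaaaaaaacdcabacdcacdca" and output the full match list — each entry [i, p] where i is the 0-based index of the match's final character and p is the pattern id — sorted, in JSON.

Construct AC machine:
Trie (insert patterns):
  0='ε' goto a→4 c→1
  1='c' goto d→2
  2='cd' goto c→3
  3='cdc' goto ·  [P0 ends]
  4='a' goto a→5
  5='aa' goto a→6
  6='aaa' goto ·  [P1 ends]

Failure links (BFS by depth):
  fail(1) 'c': from fail(0)=0 chase 'c': 0 ⇒ 0;  out=∅∪out(0)=∅
  fail(4) 'a': from fail(0)=0 chase 'a': 0 ⇒ 0;  out=∅∪out(0)=∅
  fail(2) 'cd': from fail(1)=0 chase 'd': 0 ⇒ 0;  out=∅∪out(0)=∅
  fail(5) 'aa': from fail(4)=0 chase 'a': 0 ⇒ 4;  out=∅∪out(4)=∅
  fail(3) 'cdc': from fail(2)=0 chase 'c': 0 ⇒ 1;  out={0}∪out(1)={0}
  fail(6) 'aaa': from fail(5)=4 chase 'a': 4 ⇒ 5;  out={1}∪out(5)={1}

Scan:
i=0 'a': node 0→4
i=1 'a': node 4→5
i=2 'a': node 5→6  → match P1@[0:2]
i=3 'd': node 6→0 (fail-walked)
i=4 'c': node 0→1
i=5 'd': node 1→2
i=6 'c': node 2→3  → match P0@[4:6]
i=7 'b': node 3→0 (fail-walked)
i=8 'a': node 0→4
i=9 'c': node 4→1 (fail-walked)
i=10 'c': node 1→1 (fail-walked)
i=11 'd': node 1→2
i=12 'c': node 2→3  → match P0@[10:12]
i=13 'c': node 3→1 (fail-walked)
i=14 'c': node 1→1 (fail-walked)
i=15 'd': node 1→2
i=16 'c': node 2→3  → match P0@[14:16]
i=17 'a': node 3→4 (fail-walked)
i=18 'a': node 4→5
i=19 'a': node 5→6  → match P1@[17:19]
i=20 'd': node 6→0 (fail-walked)
i=21 'c': node 0→1
i=22 'd': node 1→2
i=23 'c': node 2→3  → match P0@[21:23]
i=24 'c': node 3→1 (fail-walked)
i=25 'd': node 1→2
i=26 'c': node 2→3  → match P0@[24:26]
i=27 'a': node 3→4 (fail-walked)
i=28 'a': node 4→5
i=29 'a': node 5→6  → match P1@[27:29]
i=30 'a': node 6→6 (fail-walked)  → match P1@[28:30]
i=31 'a': node 6→6 (fail-walked)  → match P1@[29:31]
i=32 'a': node 6→6 (fail-walked)  → match P1@[30:32]
i=33 'c': node 6→1 (fail-walked)
i=34 'c': node 1→1 (fail-walked)
i=35 'b': node 1→0 (fail-walked)
i=36 'd': node 0→0
i=37 'd': node 0→0
i=38 'c': node 0→1
i=39 'c': node 1→1 (fail-walked)
i=40 'd': node 1→2
i=41 'a': node 2→4 (fail-walked)
i=42 'a': node 4→5
i=43 'a': node 5→6  → match P1@[41:43]
i=44 'a': node 6→6 (fail-walked)  → match P1@[42:44]
i=45 'a': node 6→6 (fail-walked)  → match P1@[43:45]
i=46 'a': node 6→6 (fail-walked)  → match P1@[44:46]
i=47 'a': node 6→6 (fail-walked)  → match P1@[45:47]
i=48 'c': node 6→1 (fail-walked)
i=49 'd': node 1→2
i=50 'c': node 2→3  → match P0@[48:50]
i=51 'a': node 3→4 (fail-walked)
i=52 'b': node 4→0 (fail-walked)
i=53 'a': node 0→4
i=54 'c': node 4→1 (fail-walked)
i=55 'd': node 1→2
i=56 'c': node 2→3  → match P0@[54:56]
i=57 'a': node 3→4 (fail-walked)
i=58 'c': node 4→1 (fail-walked)
i=59 'd': node 1→2
i=60 'c': node 2→3  → match P0@[58:60]
i=61 'a': node 3→4 (fail-walked)

Matches: [[2,1],[6,0],[12,0],[16,0],[19,1],[23,0],[26,0],[29,1],[30,1],[31,1],[32,1],[43,1],[44,1],[45,1],[46,1],[47,1],[50,0],[56,0],[60,0]]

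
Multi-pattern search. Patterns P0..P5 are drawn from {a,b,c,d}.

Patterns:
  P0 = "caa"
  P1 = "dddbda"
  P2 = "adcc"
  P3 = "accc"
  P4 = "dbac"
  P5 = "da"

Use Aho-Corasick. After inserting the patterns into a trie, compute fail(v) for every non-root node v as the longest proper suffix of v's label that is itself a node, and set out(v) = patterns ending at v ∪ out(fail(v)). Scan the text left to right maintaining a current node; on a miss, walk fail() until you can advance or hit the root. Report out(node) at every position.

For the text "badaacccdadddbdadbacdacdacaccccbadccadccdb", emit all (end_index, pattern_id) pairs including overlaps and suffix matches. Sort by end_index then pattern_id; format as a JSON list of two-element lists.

Construct AC machine:
Trie nodes:
  n0 'ε': a→10 c→1 d→4
  n1 'c': a→2
  n2 'ca': a→3
  n3 'caa': ·  [P0 ends]
  n4 'd': a→20 b→17 d→5
  n5 'dd': d→6
  n6 'ddd': b→7
  n7 'dddb': d→8
  n8 'dddbd': a→9
  n9 'dddbda': ·  [P1 ends]
  n10 'a': c→14 d→11
  n11 'ad': c→12
  n12 'adc': c→13
  n13 'adcc': ·  [P2 ends]
  n14 'ac': c→15
  n15 'acc': c→16
  n16 'accc': ·  [P3 ends]
  n17 'db': a→18
  n18 'dba': c→19
  n19 'dbac': ·  [P4 ends]
  n20 'da': ·  [P5 ends]

Failure links (BFS by depth):
  fail(1) 'c': from fail(0)=0 chase 'c': 0 ⇒ 0;  out=∅∪out(0)=∅
  fail(4) 'd': from fail(0)=0 chase 'd': 0 ⇒ 0;  out=∅∪out(0)=∅
  fail(10) 'a': from fail(0)=0 chase 'a': 0 ⇒ 0;  out=∅∪out(0)=∅
  fail(2) 'ca': from fail(1)=0 chase 'a': 0 ⇒ 10;  out=∅∪out(10)=∅
  fail(5) 'dd': from fail(4)=0 chase 'd': 0 ⇒ 4;  out=∅∪out(4)=∅
  fail(11) 'ad': from fail(10)=0 chase 'd': 0 ⇒ 4;  out=∅∪out(4)=∅
  fail(14) 'ac': from fail(10)=0 chase 'c': 0 ⇒ 1;  out=∅∪out(1)=∅
  fail(17) 'db': from fail(4)=0 chase 'b': 0 ⇒ 0;  out=∅∪out(0)=∅
  fail(20) 'da': from fail(4)=0 chase 'a': 0 ⇒ 10;  out={5}∪out(10)={5}
  fail(3) 'caa': from fail(2)=10 chase 'a': 10→0 ⇒ 10;  out={0}∪out(10)={0}
  fail(6) 'ddd': from fail(5)=4 chase 'd': 4 ⇒ 5;  out=∅∪out(5)=∅
  fail(12) 'adc': from fail(11)=4 chase 'c': 4→0 ⇒ 1;  out=∅∪out(1)=∅
  fail(15) 'acc': from fail(14)=1 chase 'c': 1→0 ⇒ 1;  out=∅∪out(1)=∅
  fail(18) 'dba': from fail(17)=0 chase 'a': 0 ⇒ 10;  out=∅∪out(10)=∅
  fail(7) 'dddb': from fail(6)=5 chase 'b': 5→4 ⇒ 17;  out=∅∪out(17)=∅
  fail(13) 'adcc': from fail(12)=1 chase 'c': 1→0 ⇒ 1;  out={2}∪out(1)={2}
  fail(16) 'accc': from fail(15)=1 chase 'c': 1→0 ⇒ 1;  out={3}∪out(1)={3}
  fail(19) 'dbac': from fail(18)=10 chase 'c': 10 ⇒ 14;  out={4}∪out(14)={4}
  fail(8) 'dddbd': from fail(7)=17 chase 'd': 17→0 ⇒ 4;  out=∅∪out(4)=∅
  fail(9) 'dddbda': from fail(8)=4 chase 'a': 4 ⇒ 20;  out={1}∪out(20)={1,5}

Text stream:
i=0 'b': node 0→0
i=1 'a': node 0→10
i=2 'd': node 10→11
i=3 'a': node 11→20 (fail-walked)  ** P5@[2:3]
i=4 'a': node 20→10 (fail-walked)
i=5 'c': node 10→14
i=6 'c': node 14→15
i=7 'c': node 15→16  ** P3@[4:7]
i=8 'd': node 16→4 (fail-walked)
i=9 'a': node 4→20  ** P5@[8:9]
i=10 'd': node 20→11 (fail-walked)
i=11 'd': node 11→5 (fail-walked)
i=12 'd': node 5→6
i=13 'b': node 6→7
i=14 'd': node 7→8
i=15 'a': node 8→9  ** P1@[10:15],P5@[14:15]
i=16 'd': node 9→11 (fail-walked)
i=17 'b': node 11→17 (fail-walked)
i=18 'a': node 17→18
i=19 'c': node 18→19  ** P4@[16:19]
i=20 'd': node 19→4 (fail-walked)
i=21 'a': node 4→20  ** P5@[20:21]
i=22 'c': node 20→14 (fail-walked)
i=23 'd': node 14→4 (fail-walked)
i=24 'a': node 4→20  ** P5@[23:24]
i=25 'c': node 20→14 (fail-walked)
i=26 'a': node 14→2 (fail-walked)
i=27 'c': node 2→14 (fail-walked)
i=28 'c': node 14→15
i=29 'c': node 15→16  ** P3@[26:29]
i=30 'c': node 16→1 (fail-walked)
i=31 'b': node 1→0 (fail-walked)
i=32 'a': node 0→10
i=33 'd': node 10→11
i=34 'c': node 11→12
i=35 'c': node 12→13  ** P2@[32:35]
i=36 'a': node 13→2 (fail-walked)
i=37 'd': node 2→11 (fail-walked)
i=38 'c': node 11→12
i=39 'c': node 12→13  ** P2@[36:39]
i=40 'd': node 13→4 (fail-walked)
i=41 'b': node 4→17

Matches: [[3,5],[7,3],[9,5],[15,1],[15,5],[19,4],[21,5],[24,5],[29,3],[35,2],[39,2]]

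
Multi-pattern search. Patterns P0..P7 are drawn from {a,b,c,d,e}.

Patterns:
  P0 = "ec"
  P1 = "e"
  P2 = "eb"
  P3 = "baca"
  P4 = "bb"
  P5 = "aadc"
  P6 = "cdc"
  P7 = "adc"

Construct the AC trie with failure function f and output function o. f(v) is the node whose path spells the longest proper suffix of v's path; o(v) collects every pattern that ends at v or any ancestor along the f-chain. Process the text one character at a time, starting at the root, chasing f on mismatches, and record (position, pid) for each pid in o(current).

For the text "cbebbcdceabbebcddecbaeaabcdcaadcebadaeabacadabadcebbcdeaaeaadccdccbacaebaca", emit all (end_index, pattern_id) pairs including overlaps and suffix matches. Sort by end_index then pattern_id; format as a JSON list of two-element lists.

Build automaton:
Trie nodes:
  0='ε' goto a→9 b→4 c→13 e→1
  1='e' goto b→3 c→2  [P1 ends]
  2='ec' goto ·  [P0 ends]
  3='eb' goto ·  [P2 ends]
  4='b' goto a→5 b→8
  5='ba' goto c→6
  6='bac' goto a→7
  7='baca' goto ·  [P3 ends]
  8='bb' goto ·  [P4 ends]
  9='a' goto a→10 d→16
  10='aa' goto d→11
  11='aad' goto c→12
  12='aadc' goto ·  [P5 ends]
  13='c' goto d→14
  14='cd' goto c→15
  15='cdc' goto ·  [P6 ends]
  16='ad' goto c→17
  17='adc' goto ·  [P7 ends]

BFS fail/out derivation:
  fail(1) 'e': from fail(0)=0 chase 'e': 0 ⇒ 0;  out={1}∪out(0)={1}
  fail(4) 'b': from fail(0)=0 chase 'b': 0 ⇒ 0;  out=∅∪out(0)=∅
  fail(9) 'a': from fail(0)=0 chase 'a': 0 ⇒ 0;  out=∅∪out(0)=∅
  fail(13) 'c': from fail(0)=0 chase 'c': 0 ⇒ 0;  out=∅∪out(0)=∅
  fail(2) 'ec': from fail(1)=0 chase 'c': 0 ⇒ 13;  out={0}∪out(13)={0}
  fail(3) 'eb': from fail(1)=0 chase 'b': 0 ⇒ 4;  out={2}∪out(4)={2}
  fail(5) 'ba': from fail(4)=0 chase 'a': 0 ⇒ 9;  out=∅∪out(9)=∅
  fail(8) 'bb': from fail(4)=0 chase 'b': 0 ⇒ 4;  out={4}∪out(4)={4}
  fail(10) 'aa': from fail(9)=0 chase 'a': 0 ⇒ 9;  out=∅∪out(9)=∅
  fail(14) 'cd': from fail(13)=0 chase 'd': 0 ⇒ 0;  out=∅∪out(0)=∅
  fail(16) 'ad': from fail(9)=0 chase 'd': 0 ⇒ 0;  out=∅∪out(0)=∅
  fail(6) 'bac': from fail(5)=9 chase 'c': 9→0 ⇒ 13;  out=∅∪out(13)=∅
  fail(11) 'aad': from fail(10)=9 chase 'd': 9 ⇒ 16;  out=∅∪out(16)=∅
  fail(15) 'cdc': from fail(14)=0 chase 'c': 0 ⇒ 13;  out={6}∪out(13)={6}
  fail(17) 'adc': from fail(16)=0 chase 'c': 0 ⇒ 13;  out={7}∪out(13)={7}
  fail(7) 'baca': from fail(6)=13 chase 'a': 13→0 ⇒ 9;  out={3}∪out(9)={3}
  fail(12) 'aadc': from fail(11)=16 chase 'c': 16 ⇒ 17;  out={5}∪out(17)={5,7}

Run:
i=0 'c': node 0→13
i=1 'b': node 13→4 (via fail)
i=2 'e': node 4→1 (via fail)  → match P1@[2:2]
i=3 'b': node 1→3  → match P2@[2:3]
i=4 'b': node 3→8 (via fail)  → match P4@[3:4]
i=5 'c': node 8→13 (via fail)
i=6 'd': node 13→14
i=7 'c': node 14→15  → match P6@[5:7]
i=8 'e': node 15→1 (via fail)  → match P1@[8:8]
i=9 'a': node 1→9 (via fail)
i=10 'b': node 9→4 (via fail)
i=11 'b': node 4→8  → match P4@[10:11]
i=12 'e': node 8→1 (via fail)  → match P1@[12:12]
i=13 'b': node 1→3  → match P2@[12:13]
i=14 'c': node 3→13 (via fail)
i=15 'd': node 13→14
i=16 'd': node 14→0 (via fail)
i=17 'e': node 0→1  → match P1@[17:17]
i=18 'c': node 1→2  → match P0@[17:18]
i=19 'b': node 2→4 (via fail)
i=20 'a': node 4→5
i=21 'e': node 5→1 (via fail)  → match P1@[21:21]
i=22 'a': node 1→9 (via fail)
i=23 'a': node 9→10
i=24 'b': node 10→4 (via fail)
i=25 'c': node 4→13 (via fail)
i=26 'd': node 13→14
i=27 'c': node 14→15  → match P6@[25:27]
i=28 'a': node 15→9 (via fail)
i=29 'a': node 9→10
i=30 'd': node 10→11
i=31 'c': node 11→12  → match P5@[28:31],P7@[29:31]
i=32 'e': node 12→1 (via fail)  → match P1@[32:32]
i=33 'b': node 1→3  → match P2@[32:33]
i=34 'a': node 3→5 (via fail)
i=35 'd': node 5→16 (via fail)
i=36 'a': node 16→9 (via fail)
i=37 'e': node 9→1 (via fail)  → match P1@[37:37]
i=38 'a': node 1→9 (via fail)
i=39 'b': node 9→4 (via fail)
i=40 'a': node 4→5
i=41 'c': node 5→6
i=42 'a': node 6→7  → match P3@[39:42]
i=43 'd': node 7→16 (via fail)
i=44 'a': node 16→9 (via fail)
i=45 'b': node 9→4 (via fail)
i=46 'a': node 4→5
i=47 'd': node 5→16 (via fail)
i=48 'c': node 16→17  → match P7@[46:48]
i=49 'e': node 17→1 (via fail)  → match P1@[49:49]
i=50 'b': node 1→3  → match P2@[49:50]
i=51 'b': node 3→8 (via fail)  → match P4@[50:51]
i=52 'c': node 8→13 (via fail)
i=53 'd': node 13→14
i=54 'e': node 14→1 (via fail)  → match P1@[54:54]
i=55 'a': node 1→9 (via fail)
i=56 'a': node 9→10
i=57 'e': node 10→1 (via fail)  → match P1@[57:57]
i=58 'a': node 1→9 (via fail)
i=59 'a': node 9→10
i=60 'd': node 10→11
i=61 'c': node 11→12  → match P5@[58:61],P7@[59:61]
i=62 'c': node 12→13 (via fail)
i=63 'd': node 13→14
i=64 'c': node 14→15  → match P6@[62:64]
i=65 'c': node 15→13 (via fail)
i=66 'b': node 13→4 (via fail)
i=67 'a': node 4→5
i=68 'c': node 5→6
i=69 'a': node 6→7  → match P3@[66:69]
i=70 'e': node 7→1 (via fail)  → match P1@[70:70]
i=71 'b': node 1→3  → match P2@[70:71]
i=72 'a': node 3→5 (via fail)
i=73 'c': node 5→6
i=74 'a': node 6→7  → match P3@[71:74]

Result: [[2,1],[3,2],[4,4],[7,6],[8,1],[11,4],[12,1],[13,2],[17,1],[18,0],[21,1],[27,6],[31,5],[31,7],[32,1],[33,2],[37,1],[42,3],[48,7],[49,1],[50,2],[51,4],[54,1],[57,1],[61,5],[61,7],[64,6],[69,3],[70,1],[71,2],[74,3]]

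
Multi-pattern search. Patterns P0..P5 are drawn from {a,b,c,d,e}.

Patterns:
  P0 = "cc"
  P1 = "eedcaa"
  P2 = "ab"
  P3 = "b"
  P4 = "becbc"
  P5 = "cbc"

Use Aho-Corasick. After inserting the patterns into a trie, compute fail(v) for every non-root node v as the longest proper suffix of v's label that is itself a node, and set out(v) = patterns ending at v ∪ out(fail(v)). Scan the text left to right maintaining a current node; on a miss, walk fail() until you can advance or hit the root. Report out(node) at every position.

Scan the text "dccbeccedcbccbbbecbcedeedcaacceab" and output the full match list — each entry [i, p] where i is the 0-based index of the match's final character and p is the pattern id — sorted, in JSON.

Build:
Trie nodes:
  0='ε' goto a→9 b→11 c→1 e→3
  1='c' goto b→16 c→2
  2='cc' goto ·  ←P0
  3='e' goto e→4
  4='ee' goto d→5
  5='eed' goto c→6
  6='eedc' goto a→7
  7='eedca' goto a→8
  8='eedcaa' goto ·  ←P1
  9='a' goto b→10
  10='ab' goto ·  ←P2
  11='b' goto e→12  ←P3
  12='be' goto c→13
  13='bec' goto b→14
  14='becb' goto c→15
  15='becbc' goto ·  ←P4
  16='cb' goto c→17
  17='cbc' goto ·  ←P5

Failure links (BFS by depth):
  n1('c'): parent n0 fail=0; on 'c' 0 → fail=0;  out ∅∪∅=∅
  n3('e'): parent n0 fail=0; on 'e' 0 → fail=0;  out ∅∪∅=∅
  n9('a'): parent n0 fail=0; on 'a' 0 → fail=0;  out ∅∪∅=∅
  n11('b'): parent n0 fail=0; on 'b' 0 → fail=0;  out {3}∪∅={3}
  n2('cc'): parent n1 fail=0; on 'c' 0 → fail=1;  out {0}∪∅={0}
  n4('ee'): parent n3 fail=0; on 'e' 0 → fail=3;  out ∅∪∅=∅
  n10('ab'): parent n9 fail=0; on 'b' 0 → fail=11;  out {2}∪{3}={2,3}
  n12('be'): parent n11 fail=0; on 'e' 0 → fail=3;  out ∅∪∅=∅
  n16('cb'): parent n1 fail=0; on 'b' 0 → fail=11;  out ∅∪{3}={3}
  n5('eed'): parent n4 fail=3; on 'd' 3→0 → fail=0;  out ∅∪∅=∅
  n13('bec'): parent n12 fail=3; on 'c' 3→0 → fail=1;  out ∅∪∅=∅
  n17('cbc'): parent n16 fail=11; on 'c' 11→0 → fail=1;  out {5}∪∅={5}
  n6('eedc'): parent n5 fail=0; on 'c' 0 → fail=1;  out ∅∪∅=∅
  n14('becb'): parent n13 fail=1; on 'b' 1 → fail=16;  out ∅∪{3}={3}
  n7('eedca'): parent n6 fail=1; on 'a' 1→0 → fail=9;  out ∅∪∅=∅
  n15('becbc'): parent n14 fail=16; on 'c' 16 → fail=17;  out {4}∪{5}={4,5}
  n8('eedcaa'): parent n7 fail=9; on 'a' 9→0 → fail=9;  out {1}∪∅={1}

Scan:
[0] read 'd'  n0⇒n0
[1] read 'c'  n0⇒n1
[2] read 'c'  n1⇒n2  → match P0@[1:2]
[3] read 'b'  n2⇒n16 (via fail)  → match P3@[3:3]
[4] read 'e'  n16⇒n12 (via fail)
[5] read 'c'  n12⇒n13
[6] read 'c'  n13⇒n2 (via fail)  → match P0@[5:6]
[7] read 'e'  n2⇒n3 (via fail)
[8] read 'd'  n3⇒n0 (via fail)
[9] read 'c'  n0⇒n1
[10] read 'b'  n1⇒n16  → match P3@[10:10]
[11] read 'c'  n16⇒n17  → match P5@[9:11]
[12] read 'c'  n17⇒n2 (via fail)  → match P0@[11:12]
[13] read 'b'  n2⇒n16 (via fail)  → match P3@[13:13]
[14] read 'b'  n16⇒n11 (via fail)  → match P3@[14:14]
[15] read 'b'  n11⇒n11 (via fail)  → match P3@[15:15]
[16] read 'e'  n11⇒n12
[17] read 'c'  n12⇒n13
[18] read 'b'  n13⇒n14  → match P3@[18:18]
[19] read 'c'  n14⇒n15  → match P4@[15:19],P5@[17:19]
[20] read 'e'  n15⇒n3 (via fail)
[21] read 'd'  n3⇒n0 (via fail)
[22] read 'e'  n0⇒n3
[23] read 'e'  n3⇒n4
[24] read 'd'  n4⇒n5
[25] read 'c'  n5⇒n6
[26] read 'a'  n6⇒n7
[27] read 'a'  n7⇒n8  → match P1@[22:27]
[28] read 'c'  n8⇒n1 (via fail)
[29] read 'c'  n1⇒n2  → match P0@[28:29]
[30] read 'e'  n2⇒n3 (via fail)
[31] read 'a'  n3⇒n9 (via fail)
[32] read 'b'  n9⇒n10  → match P2@[31:32],P3@[32:32]

Result: [[2,0],[3,3],[6,0],[10,3],[11,5],[12,0],[13,3],[14,3],[15,3],[18,3],[19,4],[19,5],[27,1],[29,0],[32,2],[32,3]]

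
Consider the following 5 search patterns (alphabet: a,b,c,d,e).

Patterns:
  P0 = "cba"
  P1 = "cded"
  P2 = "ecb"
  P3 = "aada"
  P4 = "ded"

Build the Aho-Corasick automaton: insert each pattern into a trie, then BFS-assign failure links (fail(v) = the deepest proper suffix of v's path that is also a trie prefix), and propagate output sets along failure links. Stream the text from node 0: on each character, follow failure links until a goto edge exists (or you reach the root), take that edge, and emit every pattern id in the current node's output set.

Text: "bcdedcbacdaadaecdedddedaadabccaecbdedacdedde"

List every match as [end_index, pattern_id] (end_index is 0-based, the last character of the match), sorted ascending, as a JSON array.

Build automaton:
Trie (insert patterns):
  n0 'ε': a→10 c→1 d→14 e→7
  n1 'c': b→2 d→4
  n2 'cb': a→3
  n3 'cba': ·  ←P0
  n4 'cd': e→5
  n5 'cde': d→6
  n6 'cded': ·  ←P1
  n7 'e': c→8
  n8 'ec': b→9
  n9 'ecb': ·  ←P2
  n10 'a': a→11
  n11 'aa': d→12
  n12 'aad': a→13
  n13 'aada': ·  ←P3
  n14 'd': e→15
  n15 'de': d→16
  n16 'ded': ·  ←P4

BFS fail/out derivation:
  fail(1) 'c': from fail(0)=0 chase 'c': 0 ⇒ 0;  out=∅∪out(0)=∅
  fail(7) 'e': from fail(0)=0 chase 'e': 0 ⇒ 0;  out=∅∪out(0)=∅
  fail(10) 'a': from fail(0)=0 chase 'a': 0 ⇒ 0;  out=∅∪out(0)=∅
  fail(14) 'd': from fail(0)=0 chase 'd': 0 ⇒ 0;  out=∅∪out(0)=∅
  fail(2) 'cb': from fail(1)=0 chase 'b': 0 ⇒ 0;  out=∅∪out(0)=∅
  fail(4) 'cd': from fail(1)=0 chase 'd': 0 ⇒ 14;  out=∅∪out(14)=∅
  fail(8) 'ec': from fail(7)=0 chase 'c': 0 ⇒ 1;  out=∅∪out(1)=∅
  fail(11) 'aa': from fail(10)=0 chase 'a': 0 ⇒ 10;  out=∅∪out(10)=∅
  fail(15) 'de': from fail(14)=0 chase 'e': 0 ⇒ 7;  out=∅∪out(7)=∅
  fail(3) 'cba': from fail(2)=0 chase 'a': 0 ⇒ 10;  out={0}∪out(10)={0}
  fail(5) 'cde': from fail(4)=14 chase 'e': 14 ⇒ 15;  out=∅∪out(15)=∅
  fail(9) 'ecb': from fail(8)=1 chase 'b': 1 ⇒ 2;  out={2}∪out(2)={2}
  fail(12) 'aad': from fail(11)=10 chase 'd': 10→0 ⇒ 14;  out=∅∪out(14)=∅
  fail(16) 'ded': from fail(15)=7 chase 'd': 7→0 ⇒ 14;  out={4}∪out(14)={4}
  fail(6) 'cded': from fail(5)=15 chase 'd': 15 ⇒ 16;  out={1}∪out(16)={1,4}
  fail(13) 'aada': from fail(12)=14 chase 'a': 14→0 ⇒ 10;  out={3}∪out(10)={3}

Run:
i=0 'b': node 0→0
i=1 'c': node 0→1
i=2 'd': node 1→4
i=3 'e': node 4→5
i=4 'd': node 5→6  emit P1@[1:4],P4@[2:4]
i=5 'c': node 6→1 (via fail)
i=6 'b': node 1→2
i=7 'a': node 2→3  emit P0@[5:7]
i=8 'c': node 3→1 (via fail)
i=9 'd': node 1→4
i=10 'a': node 4→10 (via fail)
i=11 'a': node 10→11
i=12 'd': node 11→12
i=13 'a': node 12→13  emit P3@[10:13]
i=14 'e': node 13→7 (via fail)
i=15 'c': node 7→8
i=16 'd': node 8→4 (via fail)
i=17 'e': node 4→5
i=18 'd': node 5→6  emit P1@[15:18],P4@[16:18]
i=19 'd': node 6→14 (via fail)
i=20 'd': node 14→14 (via fail)
i=21 'e': node 14→15
i=22 'd': node 15→16  emit P4@[20:22]
i=23 'a': node 16→10 (via fail)
i=24 'a': node 10→11
i=25 'd': node 11→12
i=26 'a': node 12→13  emit P3@[23:26]
i=27 'b': node 13→0 (via fail)
i=28 'c': node 0→1
i=29 'c': node 1→1 (via fail)
i=30 'a': node 1→10 (via fail)
i=31 'e': node 10→7 (via fail)
i=32 'c': node 7→8
i=33 'b': node 8→9  emit P2@[31:33]
i=34 'd': node 9→14 (via fail)
i=35 'e': node 14→15
i=36 'd': node 15→16  emit P4@[34:36]
i=37 'a': node 16→10 (via fail)
i=38 'c': node 10→1 (via fail)
i=39 'd': node 1→4
i=40 'e': node 4→5
i=41 'd': node 5→6  emit P1@[38:41],P4@[39:41]
i=42 'd': node 6→14 (via fail)
i=43 'e': node 14→15

Result: [[4,1],[4,4],[7,0],[13,3],[18,1],[18,4],[22,4],[26,3],[33,2],[36,4],[41,1],[41,4]]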